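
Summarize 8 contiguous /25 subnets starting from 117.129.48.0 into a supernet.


Original prefix: /25
Number of subnets: 8 = 2^3
New prefix = 25 - 3 = 22
Supernet: 117.129.48.0/22


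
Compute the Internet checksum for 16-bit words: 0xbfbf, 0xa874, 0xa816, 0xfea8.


Sum all words (with carry folding):
+ 0xbfbf = 0xbfbf
+ 0xa874 = 0x6834
+ 0xa816 = 0x104b
+ 0xfea8 = 0x0ef4
One's complement: ~0x0ef4
Checksum = 0xf10b


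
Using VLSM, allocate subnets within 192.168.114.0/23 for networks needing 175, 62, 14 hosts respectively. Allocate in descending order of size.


175 hosts -> /24 (254 usable): 192.168.114.0/24
62 hosts -> /26 (62 usable): 192.168.115.0/26
14 hosts -> /28 (14 usable): 192.168.115.64/28
Allocation: 192.168.114.0/24 (175 hosts, 254 usable); 192.168.115.0/26 (62 hosts, 62 usable); 192.168.115.64/28 (14 hosts, 14 usable)


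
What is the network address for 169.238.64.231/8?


IP:   10101001.11101110.01000000.11100111
Mask: 11111111.00000000.00000000.00000000
AND operation:
Net:  10101001.00000000.00000000.00000000
Network: 169.0.0.0/8


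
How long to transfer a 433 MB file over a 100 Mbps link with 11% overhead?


Effective throughput = 100 * (1 - 11/100) = 89 Mbps
File size in Mb = 433 * 8 = 3464 Mb
Time = 3464 / 89
Time = 38.9213 seconds


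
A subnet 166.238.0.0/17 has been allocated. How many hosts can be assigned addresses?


Host bits = 32 - 17 = 15
Total addresses = 2^15 = 32768
Usable = total - 2 (network and broadcast)
Usable hosts: 32766


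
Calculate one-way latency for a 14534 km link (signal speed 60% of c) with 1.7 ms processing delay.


Speed = 0.6 * 3e5 km/s = 180000 km/s
Propagation delay = 14534 / 180000 = 0.0807 s = 80.7444 ms
Processing delay = 1.7 ms
Total one-way latency = 82.4444 ms


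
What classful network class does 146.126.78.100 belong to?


First octet: 146
Binary: 10010010
10xxxxxx -> Class B (128-191)
Class B, default mask 255.255.0.0 (/16)


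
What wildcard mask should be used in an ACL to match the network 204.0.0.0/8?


Subnet mask: 255.0.0.0
Wildcard = 255.255.255.255 - subnet mask
255 - 255 = 0
255 - 0 = 255
255 - 0 = 255
255 - 0 = 255
Wildcard: 0.255.255.255


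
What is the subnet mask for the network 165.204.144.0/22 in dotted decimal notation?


/22 means 22 network bits, 10 host bits
Binary: 11111111111111111111110000000000
Mask: 255.255.252.0


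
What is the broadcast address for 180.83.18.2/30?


Network: 180.83.18.0/30
Host bits = 2
Set all host bits to 1:
Broadcast: 180.83.18.3


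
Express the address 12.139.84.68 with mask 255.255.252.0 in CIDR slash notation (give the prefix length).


Binary: 11111111.11111111.11111100.00000000
Count leading 1s
Prefix: /22


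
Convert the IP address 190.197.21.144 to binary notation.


190 = 10111110
197 = 11000101
21 = 00010101
144 = 10010000
Binary: 10111110.11000101.00010101.10010000


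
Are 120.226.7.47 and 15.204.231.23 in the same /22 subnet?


Mask: 255.255.252.0
120.226.7.47 AND mask = 120.226.4.0
15.204.231.23 AND mask = 15.204.228.0
No, different subnets (120.226.4.0 vs 15.204.228.0)


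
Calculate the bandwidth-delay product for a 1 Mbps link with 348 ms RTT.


BDP = bandwidth * RTT
= 1 Mbps * 348 ms
= 1 * 1e6 * 348 / 1000 bits
= 348000 bits
= 43500 bytes
= 42.4805 KB
BDP = 348000 bits (43500 bytes)


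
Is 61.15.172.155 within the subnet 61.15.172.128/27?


Subnet network: 61.15.172.128
Test IP AND mask: 61.15.172.128
Yes, 61.15.172.155 is in 61.15.172.128/27


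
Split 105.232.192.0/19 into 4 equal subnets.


New prefix = 19 + 2 = 21
Each subnet has 2048 addresses
  105.232.192.0/21
  105.232.200.0/21
  105.232.208.0/21
  105.232.216.0/21
Subnets: 105.232.192.0/21, 105.232.200.0/21, 105.232.208.0/21, 105.232.216.0/21


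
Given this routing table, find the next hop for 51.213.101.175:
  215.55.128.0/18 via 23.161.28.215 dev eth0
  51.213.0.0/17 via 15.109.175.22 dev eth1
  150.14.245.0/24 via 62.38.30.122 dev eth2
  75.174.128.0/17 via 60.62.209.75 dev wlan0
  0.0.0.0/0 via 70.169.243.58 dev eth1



Longest prefix match for 51.213.101.175:
  /18 215.55.128.0: no
  /17 51.213.0.0: MATCH
  /24 150.14.245.0: no
  /17 75.174.128.0: no
  /0 0.0.0.0: MATCH
Selected: next-hop 15.109.175.22 via eth1 (matched /17)


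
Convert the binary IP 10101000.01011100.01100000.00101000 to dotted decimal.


10101000 = 168
01011100 = 92
01100000 = 96
00101000 = 40
IP: 168.92.96.40


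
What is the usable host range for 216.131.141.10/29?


Network: 216.131.141.8
Broadcast: 216.131.141.15
First usable = network + 1
Last usable = broadcast - 1
Range: 216.131.141.9 to 216.131.141.14


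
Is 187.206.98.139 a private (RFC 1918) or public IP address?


RFC 1918 private ranges:
  10.0.0.0/8 (10.0.0.0 - 10.255.255.255)
  172.16.0.0/12 (172.16.0.0 - 172.31.255.255)
  192.168.0.0/16 (192.168.0.0 - 192.168.255.255)
Public (not in any RFC 1918 range)


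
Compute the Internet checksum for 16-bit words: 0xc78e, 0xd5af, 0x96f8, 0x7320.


Sum all words (with carry folding):
+ 0xc78e = 0xc78e
+ 0xd5af = 0x9d3e
+ 0x96f8 = 0x3437
+ 0x7320 = 0xa757
One's complement: ~0xa757
Checksum = 0x58a8


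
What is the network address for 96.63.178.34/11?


IP:   01100000.00111111.10110010.00100010
Mask: 11111111.11100000.00000000.00000000
AND operation:
Net:  01100000.00100000.00000000.00000000
Network: 96.32.0.0/11


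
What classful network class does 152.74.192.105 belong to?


First octet: 152
Binary: 10011000
10xxxxxx -> Class B (128-191)
Class B, default mask 255.255.0.0 (/16)


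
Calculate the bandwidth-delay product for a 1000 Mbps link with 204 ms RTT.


BDP = bandwidth * RTT
= 1000 Mbps * 204 ms
= 1000 * 1e6 * 204 / 1000 bits
= 204000000 bits
= 25500000 bytes
= 24902.3438 KB
BDP = 204000000 bits (25500000 bytes)


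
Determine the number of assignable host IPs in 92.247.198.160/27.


Host bits = 32 - 27 = 5
Total addresses = 2^5 = 32
Usable = total - 2 (network and broadcast)
Usable hosts: 30


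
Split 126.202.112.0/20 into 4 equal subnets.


New prefix = 20 + 2 = 22
Each subnet has 1024 addresses
  126.202.112.0/22
  126.202.116.0/22
  126.202.120.0/22
  126.202.124.0/22
Subnets: 126.202.112.0/22, 126.202.116.0/22, 126.202.120.0/22, 126.202.124.0/22


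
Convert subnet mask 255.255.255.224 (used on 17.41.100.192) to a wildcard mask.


Subnet mask: 255.255.255.224
Wildcard = 255.255.255.255 - subnet mask
255 - 255 = 0
255 - 255 = 0
255 - 255 = 0
255 - 224 = 31
Wildcard: 0.0.0.31


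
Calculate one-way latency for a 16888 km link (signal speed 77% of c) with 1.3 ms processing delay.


Speed = 0.77 * 3e5 km/s = 231000 km/s
Propagation delay = 16888 / 231000 = 0.0731 s = 73.1082 ms
Processing delay = 1.3 ms
Total one-way latency = 74.4082 ms


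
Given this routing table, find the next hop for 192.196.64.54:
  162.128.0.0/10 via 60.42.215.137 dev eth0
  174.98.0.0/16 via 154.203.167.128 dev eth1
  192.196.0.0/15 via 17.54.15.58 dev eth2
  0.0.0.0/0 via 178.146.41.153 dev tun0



Longest prefix match for 192.196.64.54:
  /10 162.128.0.0: no
  /16 174.98.0.0: no
  /15 192.196.0.0: MATCH
  /0 0.0.0.0: MATCH
Selected: next-hop 17.54.15.58 via eth2 (matched /15)


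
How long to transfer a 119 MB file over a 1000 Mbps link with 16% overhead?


Effective throughput = 1000 * (1 - 16/100) = 840 Mbps
File size in Mb = 119 * 8 = 952 Mb
Time = 952 / 840
Time = 1.1333 seconds


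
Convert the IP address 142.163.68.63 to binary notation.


142 = 10001110
163 = 10100011
68 = 01000100
63 = 00111111
Binary: 10001110.10100011.01000100.00111111


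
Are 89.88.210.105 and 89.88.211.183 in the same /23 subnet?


Mask: 255.255.254.0
89.88.210.105 AND mask = 89.88.210.0
89.88.211.183 AND mask = 89.88.210.0
Yes, same subnet (89.88.210.0)


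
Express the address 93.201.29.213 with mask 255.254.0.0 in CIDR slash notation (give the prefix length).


Binary: 11111111.11111110.00000000.00000000
Count leading 1s
Prefix: /15


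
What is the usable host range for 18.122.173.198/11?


Network: 18.96.0.0
Broadcast: 18.127.255.255
First usable = network + 1
Last usable = broadcast - 1
Range: 18.96.0.1 to 18.127.255.254


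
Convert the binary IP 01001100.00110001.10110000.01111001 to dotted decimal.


01001100 = 76
00110001 = 49
10110000 = 176
01111001 = 121
IP: 76.49.176.121


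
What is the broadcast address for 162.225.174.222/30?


Network: 162.225.174.220/30
Host bits = 2
Set all host bits to 1:
Broadcast: 162.225.174.223


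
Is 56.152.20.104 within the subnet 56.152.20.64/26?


Subnet network: 56.152.20.64
Test IP AND mask: 56.152.20.64
Yes, 56.152.20.104 is in 56.152.20.64/26


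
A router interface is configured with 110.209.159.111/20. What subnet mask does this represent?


/20 means 20 network bits, 12 host bits
Binary: 11111111111111111111000000000000
Mask: 255.255.240.0


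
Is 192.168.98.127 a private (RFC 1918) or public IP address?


RFC 1918 private ranges:
  10.0.0.0/8 (10.0.0.0 - 10.255.255.255)
  172.16.0.0/12 (172.16.0.0 - 172.31.255.255)
  192.168.0.0/16 (192.168.0.0 - 192.168.255.255)
Private (in 192.168.0.0/16)


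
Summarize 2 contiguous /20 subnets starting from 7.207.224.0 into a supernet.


Original prefix: /20
Number of subnets: 2 = 2^1
New prefix = 20 - 1 = 19
Supernet: 7.207.224.0/19


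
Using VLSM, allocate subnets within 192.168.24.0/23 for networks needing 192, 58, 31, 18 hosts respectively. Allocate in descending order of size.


192 hosts -> /24 (254 usable): 192.168.24.0/24
58 hosts -> /26 (62 usable): 192.168.25.0/26
31 hosts -> /26 (62 usable): 192.168.25.64/26
18 hosts -> /27 (30 usable): 192.168.25.128/27
Allocation: 192.168.24.0/24 (192 hosts, 254 usable); 192.168.25.0/26 (58 hosts, 62 usable); 192.168.25.64/26 (31 hosts, 62 usable); 192.168.25.128/27 (18 hosts, 30 usable)


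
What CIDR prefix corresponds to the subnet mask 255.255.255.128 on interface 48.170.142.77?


Binary: 11111111.11111111.11111111.10000000
Count leading 1s
Prefix: /25


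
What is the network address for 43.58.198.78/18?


IP:   00101011.00111010.11000110.01001110
Mask: 11111111.11111111.11000000.00000000
AND operation:
Net:  00101011.00111010.11000000.00000000
Network: 43.58.192.0/18


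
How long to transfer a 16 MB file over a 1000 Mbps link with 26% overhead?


Effective throughput = 1000 * (1 - 26/100) = 740 Mbps
File size in Mb = 16 * 8 = 128 Mb
Time = 128 / 740
Time = 0.173 seconds


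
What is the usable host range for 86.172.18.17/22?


Network: 86.172.16.0
Broadcast: 86.172.19.255
First usable = network + 1
Last usable = broadcast - 1
Range: 86.172.16.1 to 86.172.19.254


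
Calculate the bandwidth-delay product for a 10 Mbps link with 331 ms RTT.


BDP = bandwidth * RTT
= 10 Mbps * 331 ms
= 10 * 1e6 * 331 / 1000 bits
= 3310000 bits
= 413750 bytes
= 404.0527 KB
BDP = 3310000 bits (413750 bytes)


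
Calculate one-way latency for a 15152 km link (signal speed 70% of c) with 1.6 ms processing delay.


Speed = 0.7 * 3e5 km/s = 210000 km/s
Propagation delay = 15152 / 210000 = 0.0722 s = 72.1524 ms
Processing delay = 1.6 ms
Total one-way latency = 73.7524 ms


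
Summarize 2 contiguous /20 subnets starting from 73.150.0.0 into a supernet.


Original prefix: /20
Number of subnets: 2 = 2^1
New prefix = 20 - 1 = 19
Supernet: 73.150.0.0/19


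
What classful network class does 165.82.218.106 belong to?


First octet: 165
Binary: 10100101
10xxxxxx -> Class B (128-191)
Class B, default mask 255.255.0.0 (/16)


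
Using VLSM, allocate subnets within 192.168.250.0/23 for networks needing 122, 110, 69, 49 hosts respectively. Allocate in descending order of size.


122 hosts -> /25 (126 usable): 192.168.250.0/25
110 hosts -> /25 (126 usable): 192.168.250.128/25
69 hosts -> /25 (126 usable): 192.168.251.0/25
49 hosts -> /26 (62 usable): 192.168.251.128/26
Allocation: 192.168.250.0/25 (122 hosts, 126 usable); 192.168.250.128/25 (110 hosts, 126 usable); 192.168.251.0/25 (69 hosts, 126 usable); 192.168.251.128/26 (49 hosts, 62 usable)


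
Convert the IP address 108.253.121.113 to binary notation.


108 = 01101100
253 = 11111101
121 = 01111001
113 = 01110001
Binary: 01101100.11111101.01111001.01110001


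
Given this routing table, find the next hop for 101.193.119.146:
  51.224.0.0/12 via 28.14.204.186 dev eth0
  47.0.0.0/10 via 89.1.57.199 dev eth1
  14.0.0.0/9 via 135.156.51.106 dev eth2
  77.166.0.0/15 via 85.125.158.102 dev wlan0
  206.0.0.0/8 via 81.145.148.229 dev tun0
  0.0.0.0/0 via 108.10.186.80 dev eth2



Longest prefix match for 101.193.119.146:
  /12 51.224.0.0: no
  /10 47.0.0.0: no
  /9 14.0.0.0: no
  /15 77.166.0.0: no
  /8 206.0.0.0: no
  /0 0.0.0.0: MATCH
Selected: next-hop 108.10.186.80 via eth2 (matched /0)


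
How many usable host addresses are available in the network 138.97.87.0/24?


Host bits = 32 - 24 = 8
Total addresses = 2^8 = 256
Usable = total - 2 (network and broadcast)
Usable hosts: 254


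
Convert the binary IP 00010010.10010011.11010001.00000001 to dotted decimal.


00010010 = 18
10010011 = 147
11010001 = 209
00000001 = 1
IP: 18.147.209.1


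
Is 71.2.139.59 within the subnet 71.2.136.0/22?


Subnet network: 71.2.136.0
Test IP AND mask: 71.2.136.0
Yes, 71.2.139.59 is in 71.2.136.0/22


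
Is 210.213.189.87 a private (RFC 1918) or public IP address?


RFC 1918 private ranges:
  10.0.0.0/8 (10.0.0.0 - 10.255.255.255)
  172.16.0.0/12 (172.16.0.0 - 172.31.255.255)
  192.168.0.0/16 (192.168.0.0 - 192.168.255.255)
Public (not in any RFC 1918 range)


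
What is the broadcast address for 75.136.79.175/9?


Network: 75.128.0.0/9
Host bits = 23
Set all host bits to 1:
Broadcast: 75.255.255.255


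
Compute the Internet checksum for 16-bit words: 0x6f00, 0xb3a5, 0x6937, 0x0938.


Sum all words (with carry folding):
+ 0x6f00 = 0x6f00
+ 0xb3a5 = 0x22a6
+ 0x6937 = 0x8bdd
+ 0x0938 = 0x9515
One's complement: ~0x9515
Checksum = 0x6aea


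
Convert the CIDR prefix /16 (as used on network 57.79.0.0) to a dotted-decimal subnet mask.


/16 means 16 network bits, 16 host bits
Binary: 11111111111111110000000000000000
Mask: 255.255.0.0


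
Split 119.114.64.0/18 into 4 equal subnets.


New prefix = 18 + 2 = 20
Each subnet has 4096 addresses
  119.114.64.0/20
  119.114.80.0/20
  119.114.96.0/20
  119.114.112.0/20
Subnets: 119.114.64.0/20, 119.114.80.0/20, 119.114.96.0/20, 119.114.112.0/20


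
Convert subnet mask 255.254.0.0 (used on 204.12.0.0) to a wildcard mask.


Subnet mask: 255.254.0.0
Wildcard = 255.255.255.255 - subnet mask
255 - 255 = 0
255 - 254 = 1
255 - 0 = 255
255 - 0 = 255
Wildcard: 0.1.255.255


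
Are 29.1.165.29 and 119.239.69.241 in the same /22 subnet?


Mask: 255.255.252.0
29.1.165.29 AND mask = 29.1.164.0
119.239.69.241 AND mask = 119.239.68.0
No, different subnets (29.1.164.0 vs 119.239.68.0)


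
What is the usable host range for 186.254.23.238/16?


Network: 186.254.0.0
Broadcast: 186.254.255.255
First usable = network + 1
Last usable = broadcast - 1
Range: 186.254.0.1 to 186.254.255.254


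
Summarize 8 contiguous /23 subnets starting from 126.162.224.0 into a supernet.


Original prefix: /23
Number of subnets: 8 = 2^3
New prefix = 23 - 3 = 20
Supernet: 126.162.224.0/20


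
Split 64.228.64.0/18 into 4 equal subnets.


New prefix = 18 + 2 = 20
Each subnet has 4096 addresses
  64.228.64.0/20
  64.228.80.0/20
  64.228.96.0/20
  64.228.112.0/20
Subnets: 64.228.64.0/20, 64.228.80.0/20, 64.228.96.0/20, 64.228.112.0/20


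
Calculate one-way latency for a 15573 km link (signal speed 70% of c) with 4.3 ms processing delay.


Speed = 0.7 * 3e5 km/s = 210000 km/s
Propagation delay = 15573 / 210000 = 0.0742 s = 74.1571 ms
Processing delay = 4.3 ms
Total one-way latency = 78.4571 ms


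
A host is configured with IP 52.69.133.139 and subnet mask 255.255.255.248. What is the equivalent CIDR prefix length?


Binary: 11111111.11111111.11111111.11111000
Count leading 1s
Prefix: /29


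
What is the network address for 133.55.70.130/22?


IP:   10000101.00110111.01000110.10000010
Mask: 11111111.11111111.11111100.00000000
AND operation:
Net:  10000101.00110111.01000100.00000000
Network: 133.55.68.0/22


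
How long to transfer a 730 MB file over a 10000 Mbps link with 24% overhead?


Effective throughput = 10000 * (1 - 24/100) = 7600 Mbps
File size in Mb = 730 * 8 = 5840 Mb
Time = 5840 / 7600
Time = 0.7684 seconds


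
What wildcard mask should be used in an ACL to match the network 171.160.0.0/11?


Subnet mask: 255.224.0.0
Wildcard = 255.255.255.255 - subnet mask
255 - 255 = 0
255 - 224 = 31
255 - 0 = 255
255 - 0 = 255
Wildcard: 0.31.255.255


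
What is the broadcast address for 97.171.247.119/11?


Network: 97.160.0.0/11
Host bits = 21
Set all host bits to 1:
Broadcast: 97.191.255.255


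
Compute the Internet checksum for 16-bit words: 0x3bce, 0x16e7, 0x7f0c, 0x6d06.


Sum all words (with carry folding):
+ 0x3bce = 0x3bce
+ 0x16e7 = 0x52b5
+ 0x7f0c = 0xd1c1
+ 0x6d06 = 0x3ec8
One's complement: ~0x3ec8
Checksum = 0xc137


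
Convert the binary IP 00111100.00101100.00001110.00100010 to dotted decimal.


00111100 = 60
00101100 = 44
00001110 = 14
00100010 = 34
IP: 60.44.14.34


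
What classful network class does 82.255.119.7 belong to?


First octet: 82
Binary: 01010010
0xxxxxxx -> Class A (1-126)
Class A, default mask 255.0.0.0 (/8)


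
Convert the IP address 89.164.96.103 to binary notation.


89 = 01011001
164 = 10100100
96 = 01100000
103 = 01100111
Binary: 01011001.10100100.01100000.01100111


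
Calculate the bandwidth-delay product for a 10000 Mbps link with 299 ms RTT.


BDP = bandwidth * RTT
= 10000 Mbps * 299 ms
= 10000 * 1e6 * 299 / 1000 bits
= 2990000000 bits
= 373750000 bytes
= 364990.2344 KB
BDP = 2990000000 bits (373750000 bytes)


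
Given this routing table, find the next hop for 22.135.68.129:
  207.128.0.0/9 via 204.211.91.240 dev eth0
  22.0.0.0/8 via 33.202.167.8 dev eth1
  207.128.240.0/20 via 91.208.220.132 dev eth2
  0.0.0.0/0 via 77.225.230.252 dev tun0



Longest prefix match for 22.135.68.129:
  /9 207.128.0.0: no
  /8 22.0.0.0: MATCH
  /20 207.128.240.0: no
  /0 0.0.0.0: MATCH
Selected: next-hop 33.202.167.8 via eth1 (matched /8)


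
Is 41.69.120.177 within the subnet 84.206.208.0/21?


Subnet network: 84.206.208.0
Test IP AND mask: 41.69.120.0
No, 41.69.120.177 is not in 84.206.208.0/21


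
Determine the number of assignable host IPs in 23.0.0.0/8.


Host bits = 32 - 8 = 24
Total addresses = 2^24 = 16777216
Usable = total - 2 (network and broadcast)
Usable hosts: 16777214


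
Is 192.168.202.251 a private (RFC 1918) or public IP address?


RFC 1918 private ranges:
  10.0.0.0/8 (10.0.0.0 - 10.255.255.255)
  172.16.0.0/12 (172.16.0.0 - 172.31.255.255)
  192.168.0.0/16 (192.168.0.0 - 192.168.255.255)
Private (in 192.168.0.0/16)


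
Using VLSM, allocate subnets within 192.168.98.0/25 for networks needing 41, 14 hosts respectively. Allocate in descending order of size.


41 hosts -> /26 (62 usable): 192.168.98.0/26
14 hosts -> /28 (14 usable): 192.168.98.64/28
Allocation: 192.168.98.0/26 (41 hosts, 62 usable); 192.168.98.64/28 (14 hosts, 14 usable)


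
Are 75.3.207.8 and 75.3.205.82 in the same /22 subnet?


Mask: 255.255.252.0
75.3.207.8 AND mask = 75.3.204.0
75.3.205.82 AND mask = 75.3.204.0
Yes, same subnet (75.3.204.0)


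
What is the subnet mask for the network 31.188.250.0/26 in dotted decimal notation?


/26 means 26 network bits, 6 host bits
Binary: 11111111111111111111111111000000
Mask: 255.255.255.192


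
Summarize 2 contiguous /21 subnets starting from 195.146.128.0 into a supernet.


Original prefix: /21
Number of subnets: 2 = 2^1
New prefix = 21 - 1 = 20
Supernet: 195.146.128.0/20


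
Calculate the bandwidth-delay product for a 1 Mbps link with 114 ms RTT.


BDP = bandwidth * RTT
= 1 Mbps * 114 ms
= 1 * 1e6 * 114 / 1000 bits
= 114000 bits
= 14250 bytes
= 13.916 KB
BDP = 114000 bits (14250 bytes)


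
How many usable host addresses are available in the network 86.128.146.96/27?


Host bits = 32 - 27 = 5
Total addresses = 2^5 = 32
Usable = total - 2 (network and broadcast)
Usable hosts: 30


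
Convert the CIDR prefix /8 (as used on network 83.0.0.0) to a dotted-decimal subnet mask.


/8 means 8 network bits, 24 host bits
Binary: 11111111000000000000000000000000
Mask: 255.0.0.0


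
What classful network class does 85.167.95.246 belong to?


First octet: 85
Binary: 01010101
0xxxxxxx -> Class A (1-126)
Class A, default mask 255.0.0.0 (/8)


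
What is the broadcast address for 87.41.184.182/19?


Network: 87.41.160.0/19
Host bits = 13
Set all host bits to 1:
Broadcast: 87.41.191.255


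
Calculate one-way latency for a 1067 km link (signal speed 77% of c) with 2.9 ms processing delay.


Speed = 0.77 * 3e5 km/s = 231000 km/s
Propagation delay = 1067 / 231000 = 0.0046 s = 4.619 ms
Processing delay = 2.9 ms
Total one-way latency = 7.519 ms


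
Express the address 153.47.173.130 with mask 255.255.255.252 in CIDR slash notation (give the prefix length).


Binary: 11111111.11111111.11111111.11111100
Count leading 1s
Prefix: /30


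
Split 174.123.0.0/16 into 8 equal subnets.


New prefix = 16 + 3 = 19
Each subnet has 8192 addresses
  174.123.0.0/19
  174.123.32.0/19
  174.123.64.0/19
  174.123.96.0/19
  174.123.128.0/19
  174.123.160.0/19
  174.123.192.0/19
  174.123.224.0/19
Subnets: 174.123.0.0/19, 174.123.32.0/19, 174.123.64.0/19, 174.123.96.0/19, 174.123.128.0/19, 174.123.160.0/19, 174.123.192.0/19, 174.123.224.0/19


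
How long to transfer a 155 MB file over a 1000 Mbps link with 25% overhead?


Effective throughput = 1000 * (1 - 25/100) = 750 Mbps
File size in Mb = 155 * 8 = 1240 Mb
Time = 1240 / 750
Time = 1.6533 seconds


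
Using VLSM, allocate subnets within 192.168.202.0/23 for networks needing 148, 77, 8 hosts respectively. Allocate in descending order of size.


148 hosts -> /24 (254 usable): 192.168.202.0/24
77 hosts -> /25 (126 usable): 192.168.203.0/25
8 hosts -> /28 (14 usable): 192.168.203.128/28
Allocation: 192.168.202.0/24 (148 hosts, 254 usable); 192.168.203.0/25 (77 hosts, 126 usable); 192.168.203.128/28 (8 hosts, 14 usable)


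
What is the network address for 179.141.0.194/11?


IP:   10110011.10001101.00000000.11000010
Mask: 11111111.11100000.00000000.00000000
AND operation:
Net:  10110011.10000000.00000000.00000000
Network: 179.128.0.0/11


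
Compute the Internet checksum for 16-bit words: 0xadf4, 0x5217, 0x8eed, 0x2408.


Sum all words (with carry folding):
+ 0xadf4 = 0xadf4
+ 0x5217 = 0x000c
+ 0x8eed = 0x8ef9
+ 0x2408 = 0xb301
One's complement: ~0xb301
Checksum = 0x4cfe


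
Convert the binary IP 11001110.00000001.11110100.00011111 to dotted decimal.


11001110 = 206
00000001 = 1
11110100 = 244
00011111 = 31
IP: 206.1.244.31


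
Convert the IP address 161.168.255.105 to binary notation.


161 = 10100001
168 = 10101000
255 = 11111111
105 = 01101001
Binary: 10100001.10101000.11111111.01101001


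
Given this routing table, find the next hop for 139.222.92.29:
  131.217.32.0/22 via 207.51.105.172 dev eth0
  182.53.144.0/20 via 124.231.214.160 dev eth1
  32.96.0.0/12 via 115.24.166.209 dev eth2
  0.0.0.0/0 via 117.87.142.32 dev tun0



Longest prefix match for 139.222.92.29:
  /22 131.217.32.0: no
  /20 182.53.144.0: no
  /12 32.96.0.0: no
  /0 0.0.0.0: MATCH
Selected: next-hop 117.87.142.32 via tun0 (matched /0)


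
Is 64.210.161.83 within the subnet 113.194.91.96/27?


Subnet network: 113.194.91.96
Test IP AND mask: 64.210.161.64
No, 64.210.161.83 is not in 113.194.91.96/27


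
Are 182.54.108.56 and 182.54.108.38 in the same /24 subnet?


Mask: 255.255.255.0
182.54.108.56 AND mask = 182.54.108.0
182.54.108.38 AND mask = 182.54.108.0
Yes, same subnet (182.54.108.0)


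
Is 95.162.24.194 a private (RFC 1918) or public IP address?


RFC 1918 private ranges:
  10.0.0.0/8 (10.0.0.0 - 10.255.255.255)
  172.16.0.0/12 (172.16.0.0 - 172.31.255.255)
  192.168.0.0/16 (192.168.0.0 - 192.168.255.255)
Public (not in any RFC 1918 range)


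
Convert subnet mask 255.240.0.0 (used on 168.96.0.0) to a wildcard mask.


Subnet mask: 255.240.0.0
Wildcard = 255.255.255.255 - subnet mask
255 - 255 = 0
255 - 240 = 15
255 - 0 = 255
255 - 0 = 255
Wildcard: 0.15.255.255


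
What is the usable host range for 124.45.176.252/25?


Network: 124.45.176.128
Broadcast: 124.45.176.255
First usable = network + 1
Last usable = broadcast - 1
Range: 124.45.176.129 to 124.45.176.254


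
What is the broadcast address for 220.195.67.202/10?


Network: 220.192.0.0/10
Host bits = 22
Set all host bits to 1:
Broadcast: 220.255.255.255


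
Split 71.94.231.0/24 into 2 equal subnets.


New prefix = 24 + 1 = 25
Each subnet has 128 addresses
  71.94.231.0/25
  71.94.231.128/25
Subnets: 71.94.231.0/25, 71.94.231.128/25


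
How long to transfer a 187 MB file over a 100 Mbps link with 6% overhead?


Effective throughput = 100 * (1 - 6/100) = 94 Mbps
File size in Mb = 187 * 8 = 1496 Mb
Time = 1496 / 94
Time = 15.9149 seconds


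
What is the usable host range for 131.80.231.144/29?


Network: 131.80.231.144
Broadcast: 131.80.231.151
First usable = network + 1
Last usable = broadcast - 1
Range: 131.80.231.145 to 131.80.231.150


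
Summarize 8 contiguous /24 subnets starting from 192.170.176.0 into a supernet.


Original prefix: /24
Number of subnets: 8 = 2^3
New prefix = 24 - 3 = 21
Supernet: 192.170.176.0/21


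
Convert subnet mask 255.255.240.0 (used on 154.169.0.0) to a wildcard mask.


Subnet mask: 255.255.240.0
Wildcard = 255.255.255.255 - subnet mask
255 - 255 = 0
255 - 255 = 0
255 - 240 = 15
255 - 0 = 255
Wildcard: 0.0.15.255


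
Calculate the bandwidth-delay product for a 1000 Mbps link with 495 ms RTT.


BDP = bandwidth * RTT
= 1000 Mbps * 495 ms
= 1000 * 1e6 * 495 / 1000 bits
= 495000000 bits
= 61875000 bytes
= 60424.8047 KB
BDP = 495000000 bits (61875000 bytes)


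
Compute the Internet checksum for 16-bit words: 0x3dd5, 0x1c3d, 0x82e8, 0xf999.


Sum all words (with carry folding):
+ 0x3dd5 = 0x3dd5
+ 0x1c3d = 0x5a12
+ 0x82e8 = 0xdcfa
+ 0xf999 = 0xd694
One's complement: ~0xd694
Checksum = 0x296b


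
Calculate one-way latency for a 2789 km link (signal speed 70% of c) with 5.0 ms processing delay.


Speed = 0.7 * 3e5 km/s = 210000 km/s
Propagation delay = 2789 / 210000 = 0.0133 s = 13.281 ms
Processing delay = 5.0 ms
Total one-way latency = 18.281 ms


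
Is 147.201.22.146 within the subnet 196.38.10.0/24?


Subnet network: 196.38.10.0
Test IP AND mask: 147.201.22.0
No, 147.201.22.146 is not in 196.38.10.0/24


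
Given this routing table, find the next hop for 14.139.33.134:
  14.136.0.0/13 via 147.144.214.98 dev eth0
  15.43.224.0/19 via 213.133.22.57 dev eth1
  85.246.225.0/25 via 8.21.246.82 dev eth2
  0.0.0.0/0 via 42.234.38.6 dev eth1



Longest prefix match for 14.139.33.134:
  /13 14.136.0.0: MATCH
  /19 15.43.224.0: no
  /25 85.246.225.0: no
  /0 0.0.0.0: MATCH
Selected: next-hop 147.144.214.98 via eth0 (matched /13)


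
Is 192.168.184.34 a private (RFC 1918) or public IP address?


RFC 1918 private ranges:
  10.0.0.0/8 (10.0.0.0 - 10.255.255.255)
  172.16.0.0/12 (172.16.0.0 - 172.31.255.255)
  192.168.0.0/16 (192.168.0.0 - 192.168.255.255)
Private (in 192.168.0.0/16)


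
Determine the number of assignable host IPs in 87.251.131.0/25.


Host bits = 32 - 25 = 7
Total addresses = 2^7 = 128
Usable = total - 2 (network and broadcast)
Usable hosts: 126


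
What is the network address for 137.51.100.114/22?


IP:   10001001.00110011.01100100.01110010
Mask: 11111111.11111111.11111100.00000000
AND operation:
Net:  10001001.00110011.01100100.00000000
Network: 137.51.100.0/22


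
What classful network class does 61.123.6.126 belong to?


First octet: 61
Binary: 00111101
0xxxxxxx -> Class A (1-126)
Class A, default mask 255.0.0.0 (/8)


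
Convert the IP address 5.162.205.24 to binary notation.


5 = 00000101
162 = 10100010
205 = 11001101
24 = 00011000
Binary: 00000101.10100010.11001101.00011000


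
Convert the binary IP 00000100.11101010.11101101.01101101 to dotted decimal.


00000100 = 4
11101010 = 234
11101101 = 237
01101101 = 109
IP: 4.234.237.109


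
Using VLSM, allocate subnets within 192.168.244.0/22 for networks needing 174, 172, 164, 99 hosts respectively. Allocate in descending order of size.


174 hosts -> /24 (254 usable): 192.168.244.0/24
172 hosts -> /24 (254 usable): 192.168.245.0/24
164 hosts -> /24 (254 usable): 192.168.246.0/24
99 hosts -> /25 (126 usable): 192.168.247.0/25
Allocation: 192.168.244.0/24 (174 hosts, 254 usable); 192.168.245.0/24 (172 hosts, 254 usable); 192.168.246.0/24 (164 hosts, 254 usable); 192.168.247.0/25 (99 hosts, 126 usable)


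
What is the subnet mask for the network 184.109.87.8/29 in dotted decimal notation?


/29 means 29 network bits, 3 host bits
Binary: 11111111111111111111111111111000
Mask: 255.255.255.248


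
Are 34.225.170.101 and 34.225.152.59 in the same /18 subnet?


Mask: 255.255.192.0
34.225.170.101 AND mask = 34.225.128.0
34.225.152.59 AND mask = 34.225.128.0
Yes, same subnet (34.225.128.0)


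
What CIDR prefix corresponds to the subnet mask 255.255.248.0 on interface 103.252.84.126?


Binary: 11111111.11111111.11111000.00000000
Count leading 1s
Prefix: /21


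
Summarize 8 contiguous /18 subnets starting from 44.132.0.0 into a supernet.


Original prefix: /18
Number of subnets: 8 = 2^3
New prefix = 18 - 3 = 15
Supernet: 44.132.0.0/15


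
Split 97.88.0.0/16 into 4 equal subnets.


New prefix = 16 + 2 = 18
Each subnet has 16384 addresses
  97.88.0.0/18
  97.88.64.0/18
  97.88.128.0/18
  97.88.192.0/18
Subnets: 97.88.0.0/18, 97.88.64.0/18, 97.88.128.0/18, 97.88.192.0/18


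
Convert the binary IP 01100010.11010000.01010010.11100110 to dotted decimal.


01100010 = 98
11010000 = 208
01010010 = 82
11100110 = 230
IP: 98.208.82.230


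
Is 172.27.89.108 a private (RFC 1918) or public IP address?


RFC 1918 private ranges:
  10.0.0.0/8 (10.0.0.0 - 10.255.255.255)
  172.16.0.0/12 (172.16.0.0 - 172.31.255.255)
  192.168.0.0/16 (192.168.0.0 - 192.168.255.255)
Private (in 172.16.0.0/12)


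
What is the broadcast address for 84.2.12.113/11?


Network: 84.0.0.0/11
Host bits = 21
Set all host bits to 1:
Broadcast: 84.31.255.255


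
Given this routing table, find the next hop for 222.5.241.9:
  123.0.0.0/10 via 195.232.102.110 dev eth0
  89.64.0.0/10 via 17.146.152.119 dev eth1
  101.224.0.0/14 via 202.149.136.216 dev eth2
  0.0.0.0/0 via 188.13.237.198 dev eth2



Longest prefix match for 222.5.241.9:
  /10 123.0.0.0: no
  /10 89.64.0.0: no
  /14 101.224.0.0: no
  /0 0.0.0.0: MATCH
Selected: next-hop 188.13.237.198 via eth2 (matched /0)


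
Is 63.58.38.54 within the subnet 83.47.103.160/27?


Subnet network: 83.47.103.160
Test IP AND mask: 63.58.38.32
No, 63.58.38.54 is not in 83.47.103.160/27


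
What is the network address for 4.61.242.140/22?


IP:   00000100.00111101.11110010.10001100
Mask: 11111111.11111111.11111100.00000000
AND operation:
Net:  00000100.00111101.11110000.00000000
Network: 4.61.240.0/22


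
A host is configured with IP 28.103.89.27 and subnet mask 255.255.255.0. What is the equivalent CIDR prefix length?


Binary: 11111111.11111111.11111111.00000000
Count leading 1s
Prefix: /24


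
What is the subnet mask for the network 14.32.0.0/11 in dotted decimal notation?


/11 means 11 network bits, 21 host bits
Binary: 11111111111000000000000000000000
Mask: 255.224.0.0


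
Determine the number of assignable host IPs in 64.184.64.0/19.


Host bits = 32 - 19 = 13
Total addresses = 2^13 = 8192
Usable = total - 2 (network and broadcast)
Usable hosts: 8190


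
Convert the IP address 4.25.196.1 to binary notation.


4 = 00000100
25 = 00011001
196 = 11000100
1 = 00000001
Binary: 00000100.00011001.11000100.00000001


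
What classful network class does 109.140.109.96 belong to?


First octet: 109
Binary: 01101101
0xxxxxxx -> Class A (1-126)
Class A, default mask 255.0.0.0 (/8)


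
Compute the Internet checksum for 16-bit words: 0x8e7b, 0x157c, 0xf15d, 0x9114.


Sum all words (with carry folding):
+ 0x8e7b = 0x8e7b
+ 0x157c = 0xa3f7
+ 0xf15d = 0x9555
+ 0x9114 = 0x266a
One's complement: ~0x266a
Checksum = 0xd995


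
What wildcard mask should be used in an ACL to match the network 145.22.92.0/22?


Subnet mask: 255.255.252.0
Wildcard = 255.255.255.255 - subnet mask
255 - 255 = 0
255 - 255 = 0
255 - 252 = 3
255 - 0 = 255
Wildcard: 0.0.3.255


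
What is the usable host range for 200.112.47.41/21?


Network: 200.112.40.0
Broadcast: 200.112.47.255
First usable = network + 1
Last usable = broadcast - 1
Range: 200.112.40.1 to 200.112.47.254


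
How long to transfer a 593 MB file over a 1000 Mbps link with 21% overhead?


Effective throughput = 1000 * (1 - 21/100) = 790 Mbps
File size in Mb = 593 * 8 = 4744 Mb
Time = 4744 / 790
Time = 6.0051 seconds


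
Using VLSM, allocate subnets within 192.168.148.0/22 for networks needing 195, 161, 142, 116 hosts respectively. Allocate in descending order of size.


195 hosts -> /24 (254 usable): 192.168.148.0/24
161 hosts -> /24 (254 usable): 192.168.149.0/24
142 hosts -> /24 (254 usable): 192.168.150.0/24
116 hosts -> /25 (126 usable): 192.168.151.0/25
Allocation: 192.168.148.0/24 (195 hosts, 254 usable); 192.168.149.0/24 (161 hosts, 254 usable); 192.168.150.0/24 (142 hosts, 254 usable); 192.168.151.0/25 (116 hosts, 126 usable)


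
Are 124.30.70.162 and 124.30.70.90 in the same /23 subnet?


Mask: 255.255.254.0
124.30.70.162 AND mask = 124.30.70.0
124.30.70.90 AND mask = 124.30.70.0
Yes, same subnet (124.30.70.0)


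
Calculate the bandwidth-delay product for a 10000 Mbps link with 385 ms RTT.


BDP = bandwidth * RTT
= 10000 Mbps * 385 ms
= 10000 * 1e6 * 385 / 1000 bits
= 3850000000 bits
= 481250000 bytes
= 469970.7031 KB
BDP = 3850000000 bits (481250000 bytes)


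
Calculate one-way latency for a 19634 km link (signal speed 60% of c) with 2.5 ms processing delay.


Speed = 0.6 * 3e5 km/s = 180000 km/s
Propagation delay = 19634 / 180000 = 0.1091 s = 109.0778 ms
Processing delay = 2.5 ms
Total one-way latency = 111.5778 ms


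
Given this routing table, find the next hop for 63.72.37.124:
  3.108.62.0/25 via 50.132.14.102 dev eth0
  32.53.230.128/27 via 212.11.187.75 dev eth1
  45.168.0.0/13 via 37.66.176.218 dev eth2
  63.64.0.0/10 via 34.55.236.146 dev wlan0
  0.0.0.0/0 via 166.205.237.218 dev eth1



Longest prefix match for 63.72.37.124:
  /25 3.108.62.0: no
  /27 32.53.230.128: no
  /13 45.168.0.0: no
  /10 63.64.0.0: MATCH
  /0 0.0.0.0: MATCH
Selected: next-hop 34.55.236.146 via wlan0 (matched /10)


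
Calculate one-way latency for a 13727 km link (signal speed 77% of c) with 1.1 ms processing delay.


Speed = 0.77 * 3e5 km/s = 231000 km/s
Propagation delay = 13727 / 231000 = 0.0594 s = 59.4242 ms
Processing delay = 1.1 ms
Total one-way latency = 60.5242 ms


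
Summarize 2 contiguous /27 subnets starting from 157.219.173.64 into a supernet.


Original prefix: /27
Number of subnets: 2 = 2^1
New prefix = 27 - 1 = 26
Supernet: 157.219.173.64/26


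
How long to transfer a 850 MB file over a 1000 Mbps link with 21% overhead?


Effective throughput = 1000 * (1 - 21/100) = 790 Mbps
File size in Mb = 850 * 8 = 6800 Mb
Time = 6800 / 790
Time = 8.6076 seconds


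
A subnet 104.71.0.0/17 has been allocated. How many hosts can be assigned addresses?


Host bits = 32 - 17 = 15
Total addresses = 2^15 = 32768
Usable = total - 2 (network and broadcast)
Usable hosts: 32766


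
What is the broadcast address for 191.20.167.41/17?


Network: 191.20.128.0/17
Host bits = 15
Set all host bits to 1:
Broadcast: 191.20.255.255


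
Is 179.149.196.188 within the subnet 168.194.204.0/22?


Subnet network: 168.194.204.0
Test IP AND mask: 179.149.196.0
No, 179.149.196.188 is not in 168.194.204.0/22


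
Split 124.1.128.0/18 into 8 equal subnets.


New prefix = 18 + 3 = 21
Each subnet has 2048 addresses
  124.1.128.0/21
  124.1.136.0/21
  124.1.144.0/21
  124.1.152.0/21
  124.1.160.0/21
  124.1.168.0/21
  124.1.176.0/21
  124.1.184.0/21
Subnets: 124.1.128.0/21, 124.1.136.0/21, 124.1.144.0/21, 124.1.152.0/21, 124.1.160.0/21, 124.1.168.0/21, 124.1.176.0/21, 124.1.184.0/21


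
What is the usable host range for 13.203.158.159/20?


Network: 13.203.144.0
Broadcast: 13.203.159.255
First usable = network + 1
Last usable = broadcast - 1
Range: 13.203.144.1 to 13.203.159.254


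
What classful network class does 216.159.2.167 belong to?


First octet: 216
Binary: 11011000
110xxxxx -> Class C (192-223)
Class C, default mask 255.255.255.0 (/24)


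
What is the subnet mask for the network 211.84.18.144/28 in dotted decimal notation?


/28 means 28 network bits, 4 host bits
Binary: 11111111111111111111111111110000
Mask: 255.255.255.240


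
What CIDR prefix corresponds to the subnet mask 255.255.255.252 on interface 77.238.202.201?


Binary: 11111111.11111111.11111111.11111100
Count leading 1s
Prefix: /30


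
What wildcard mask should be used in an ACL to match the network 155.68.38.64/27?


Subnet mask: 255.255.255.224
Wildcard = 255.255.255.255 - subnet mask
255 - 255 = 0
255 - 255 = 0
255 - 255 = 0
255 - 224 = 31
Wildcard: 0.0.0.31


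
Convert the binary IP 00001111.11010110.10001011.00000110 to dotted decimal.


00001111 = 15
11010110 = 214
10001011 = 139
00000110 = 6
IP: 15.214.139.6


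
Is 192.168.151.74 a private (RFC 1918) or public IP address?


RFC 1918 private ranges:
  10.0.0.0/8 (10.0.0.0 - 10.255.255.255)
  172.16.0.0/12 (172.16.0.0 - 172.31.255.255)
  192.168.0.0/16 (192.168.0.0 - 192.168.255.255)
Private (in 192.168.0.0/16)


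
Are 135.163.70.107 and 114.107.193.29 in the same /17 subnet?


Mask: 255.255.128.0
135.163.70.107 AND mask = 135.163.0.0
114.107.193.29 AND mask = 114.107.128.0
No, different subnets (135.163.0.0 vs 114.107.128.0)


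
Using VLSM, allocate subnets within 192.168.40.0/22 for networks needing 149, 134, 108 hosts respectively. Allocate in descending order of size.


149 hosts -> /24 (254 usable): 192.168.40.0/24
134 hosts -> /24 (254 usable): 192.168.41.0/24
108 hosts -> /25 (126 usable): 192.168.42.0/25
Allocation: 192.168.40.0/24 (149 hosts, 254 usable); 192.168.41.0/24 (134 hosts, 254 usable); 192.168.42.0/25 (108 hosts, 126 usable)


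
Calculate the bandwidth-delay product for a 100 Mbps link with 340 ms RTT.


BDP = bandwidth * RTT
= 100 Mbps * 340 ms
= 100 * 1e6 * 340 / 1000 bits
= 34000000 bits
= 4250000 bytes
= 4150.3906 KB
BDP = 34000000 bits (4250000 bytes)


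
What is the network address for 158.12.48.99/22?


IP:   10011110.00001100.00110000.01100011
Mask: 11111111.11111111.11111100.00000000
AND operation:
Net:  10011110.00001100.00110000.00000000
Network: 158.12.48.0/22


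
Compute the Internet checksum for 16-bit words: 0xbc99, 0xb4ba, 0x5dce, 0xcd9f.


Sum all words (with carry folding):
+ 0xbc99 = 0xbc99
+ 0xb4ba = 0x7154
+ 0x5dce = 0xcf22
+ 0xcd9f = 0x9cc2
One's complement: ~0x9cc2
Checksum = 0x633d


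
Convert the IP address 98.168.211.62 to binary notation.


98 = 01100010
168 = 10101000
211 = 11010011
62 = 00111110
Binary: 01100010.10101000.11010011.00111110


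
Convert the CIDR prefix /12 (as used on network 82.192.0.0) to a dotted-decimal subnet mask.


/12 means 12 network bits, 20 host bits
Binary: 11111111111100000000000000000000
Mask: 255.240.0.0


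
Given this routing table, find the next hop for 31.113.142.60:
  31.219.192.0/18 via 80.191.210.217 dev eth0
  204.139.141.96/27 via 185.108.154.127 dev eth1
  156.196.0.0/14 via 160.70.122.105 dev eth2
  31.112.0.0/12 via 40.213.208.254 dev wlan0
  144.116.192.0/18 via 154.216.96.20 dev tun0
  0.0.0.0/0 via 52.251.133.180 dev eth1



Longest prefix match for 31.113.142.60:
  /18 31.219.192.0: no
  /27 204.139.141.96: no
  /14 156.196.0.0: no
  /12 31.112.0.0: MATCH
  /18 144.116.192.0: no
  /0 0.0.0.0: MATCH
Selected: next-hop 40.213.208.254 via wlan0 (matched /12)
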